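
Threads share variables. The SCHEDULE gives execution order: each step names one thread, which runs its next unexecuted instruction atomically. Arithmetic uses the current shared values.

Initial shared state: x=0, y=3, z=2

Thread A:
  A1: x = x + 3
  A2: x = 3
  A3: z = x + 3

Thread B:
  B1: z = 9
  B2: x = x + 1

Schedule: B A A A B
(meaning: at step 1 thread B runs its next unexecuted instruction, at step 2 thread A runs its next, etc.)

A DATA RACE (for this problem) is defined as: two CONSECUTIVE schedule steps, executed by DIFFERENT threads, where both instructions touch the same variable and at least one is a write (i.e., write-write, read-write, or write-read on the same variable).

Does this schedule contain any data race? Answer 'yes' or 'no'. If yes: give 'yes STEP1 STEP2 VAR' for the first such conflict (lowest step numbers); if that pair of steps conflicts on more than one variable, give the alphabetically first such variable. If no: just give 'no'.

Answer: yes 4 5 x

Derivation:
Steps 1,2: B(r=-,w=z) vs A(r=x,w=x). No conflict.
Steps 2,3: same thread (A). No race.
Steps 3,4: same thread (A). No race.
Steps 4,5: A(z = x + 3) vs B(x = x + 1). RACE on x (R-W).
First conflict at steps 4,5.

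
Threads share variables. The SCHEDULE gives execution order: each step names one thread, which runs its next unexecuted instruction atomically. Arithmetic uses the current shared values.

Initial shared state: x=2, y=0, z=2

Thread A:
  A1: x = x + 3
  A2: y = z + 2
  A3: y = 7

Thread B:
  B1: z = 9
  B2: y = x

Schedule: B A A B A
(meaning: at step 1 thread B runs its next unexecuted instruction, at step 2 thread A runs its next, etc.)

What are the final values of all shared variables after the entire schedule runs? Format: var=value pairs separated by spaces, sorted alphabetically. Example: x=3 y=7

Answer: x=5 y=7 z=9

Derivation:
Step 1: thread B executes B1 (z = 9). Shared: x=2 y=0 z=9. PCs: A@0 B@1
Step 2: thread A executes A1 (x = x + 3). Shared: x=5 y=0 z=9. PCs: A@1 B@1
Step 3: thread A executes A2 (y = z + 2). Shared: x=5 y=11 z=9. PCs: A@2 B@1
Step 4: thread B executes B2 (y = x). Shared: x=5 y=5 z=9. PCs: A@2 B@2
Step 5: thread A executes A3 (y = 7). Shared: x=5 y=7 z=9. PCs: A@3 B@2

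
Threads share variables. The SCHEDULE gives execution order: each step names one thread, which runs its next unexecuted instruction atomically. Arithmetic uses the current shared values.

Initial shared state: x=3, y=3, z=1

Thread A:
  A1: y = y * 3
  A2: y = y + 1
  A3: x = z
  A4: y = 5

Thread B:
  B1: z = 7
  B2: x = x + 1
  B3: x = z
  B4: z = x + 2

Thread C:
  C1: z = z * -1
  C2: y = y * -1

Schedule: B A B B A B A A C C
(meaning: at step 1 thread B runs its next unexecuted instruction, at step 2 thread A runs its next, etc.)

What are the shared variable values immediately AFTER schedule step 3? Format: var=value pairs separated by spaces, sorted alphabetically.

Step 1: thread B executes B1 (z = 7). Shared: x=3 y=3 z=7. PCs: A@0 B@1 C@0
Step 2: thread A executes A1 (y = y * 3). Shared: x=3 y=9 z=7. PCs: A@1 B@1 C@0
Step 3: thread B executes B2 (x = x + 1). Shared: x=4 y=9 z=7. PCs: A@1 B@2 C@0

Answer: x=4 y=9 z=7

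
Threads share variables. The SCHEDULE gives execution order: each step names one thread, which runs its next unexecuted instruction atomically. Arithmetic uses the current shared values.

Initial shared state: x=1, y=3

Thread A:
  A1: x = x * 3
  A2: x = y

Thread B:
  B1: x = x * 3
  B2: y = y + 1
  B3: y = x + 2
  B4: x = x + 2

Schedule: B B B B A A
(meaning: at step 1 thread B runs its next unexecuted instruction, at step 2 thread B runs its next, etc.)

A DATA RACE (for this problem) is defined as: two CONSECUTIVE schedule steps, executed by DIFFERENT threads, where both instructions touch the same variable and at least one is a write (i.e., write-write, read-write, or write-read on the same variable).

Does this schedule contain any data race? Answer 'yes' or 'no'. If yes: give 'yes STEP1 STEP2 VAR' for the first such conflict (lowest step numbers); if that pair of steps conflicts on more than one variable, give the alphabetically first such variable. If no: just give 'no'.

Steps 1,2: same thread (B). No race.
Steps 2,3: same thread (B). No race.
Steps 3,4: same thread (B). No race.
Steps 4,5: B(x = x + 2) vs A(x = x * 3). RACE on x (W-W).
Steps 5,6: same thread (A). No race.
First conflict at steps 4,5.

Answer: yes 4 5 x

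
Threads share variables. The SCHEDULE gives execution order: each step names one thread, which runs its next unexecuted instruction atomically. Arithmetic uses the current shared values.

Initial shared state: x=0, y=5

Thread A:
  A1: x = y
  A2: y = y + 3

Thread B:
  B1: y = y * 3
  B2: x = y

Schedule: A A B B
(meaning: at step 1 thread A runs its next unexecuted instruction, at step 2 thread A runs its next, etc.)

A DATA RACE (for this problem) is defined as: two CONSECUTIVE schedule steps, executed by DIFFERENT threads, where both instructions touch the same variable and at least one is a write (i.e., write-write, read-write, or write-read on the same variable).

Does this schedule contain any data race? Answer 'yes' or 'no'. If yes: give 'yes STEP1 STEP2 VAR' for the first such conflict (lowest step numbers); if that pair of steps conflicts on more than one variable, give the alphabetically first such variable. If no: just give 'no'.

Answer: yes 2 3 y

Derivation:
Steps 1,2: same thread (A). No race.
Steps 2,3: A(y = y + 3) vs B(y = y * 3). RACE on y (W-W).
Steps 3,4: same thread (B). No race.
First conflict at steps 2,3.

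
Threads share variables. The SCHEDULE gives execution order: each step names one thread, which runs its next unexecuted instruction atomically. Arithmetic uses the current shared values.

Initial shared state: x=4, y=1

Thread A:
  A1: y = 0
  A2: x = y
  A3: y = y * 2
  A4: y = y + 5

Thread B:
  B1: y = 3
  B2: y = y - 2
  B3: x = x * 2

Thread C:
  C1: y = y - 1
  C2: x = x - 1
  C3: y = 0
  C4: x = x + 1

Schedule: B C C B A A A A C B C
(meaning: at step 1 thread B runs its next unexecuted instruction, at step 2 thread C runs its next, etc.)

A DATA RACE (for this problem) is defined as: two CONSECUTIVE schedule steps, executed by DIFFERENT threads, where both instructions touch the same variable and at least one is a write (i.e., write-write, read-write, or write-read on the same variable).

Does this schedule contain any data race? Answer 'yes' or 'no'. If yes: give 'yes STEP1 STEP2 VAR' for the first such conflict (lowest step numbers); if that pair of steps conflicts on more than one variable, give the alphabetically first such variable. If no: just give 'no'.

Answer: yes 1 2 y

Derivation:
Steps 1,2: B(y = 3) vs C(y = y - 1). RACE on y (W-W).
Steps 2,3: same thread (C). No race.
Steps 3,4: C(r=x,w=x) vs B(r=y,w=y). No conflict.
Steps 4,5: B(y = y - 2) vs A(y = 0). RACE on y (W-W).
Steps 5,6: same thread (A). No race.
Steps 6,7: same thread (A). No race.
Steps 7,8: same thread (A). No race.
Steps 8,9: A(y = y + 5) vs C(y = 0). RACE on y (W-W).
Steps 9,10: C(r=-,w=y) vs B(r=x,w=x). No conflict.
Steps 10,11: B(x = x * 2) vs C(x = x + 1). RACE on x (W-W).
First conflict at steps 1,2.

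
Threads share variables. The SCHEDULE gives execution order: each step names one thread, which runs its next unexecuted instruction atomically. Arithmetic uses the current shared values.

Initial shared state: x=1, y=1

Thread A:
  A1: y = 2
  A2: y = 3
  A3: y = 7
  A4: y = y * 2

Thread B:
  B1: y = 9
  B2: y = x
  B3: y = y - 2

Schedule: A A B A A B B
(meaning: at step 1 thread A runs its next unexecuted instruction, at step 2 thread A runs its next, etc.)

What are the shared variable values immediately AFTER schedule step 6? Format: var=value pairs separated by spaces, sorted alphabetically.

Answer: x=1 y=1

Derivation:
Step 1: thread A executes A1 (y = 2). Shared: x=1 y=2. PCs: A@1 B@0
Step 2: thread A executes A2 (y = 3). Shared: x=1 y=3. PCs: A@2 B@0
Step 3: thread B executes B1 (y = 9). Shared: x=1 y=9. PCs: A@2 B@1
Step 4: thread A executes A3 (y = 7). Shared: x=1 y=7. PCs: A@3 B@1
Step 5: thread A executes A4 (y = y * 2). Shared: x=1 y=14. PCs: A@4 B@1
Step 6: thread B executes B2 (y = x). Shared: x=1 y=1. PCs: A@4 B@2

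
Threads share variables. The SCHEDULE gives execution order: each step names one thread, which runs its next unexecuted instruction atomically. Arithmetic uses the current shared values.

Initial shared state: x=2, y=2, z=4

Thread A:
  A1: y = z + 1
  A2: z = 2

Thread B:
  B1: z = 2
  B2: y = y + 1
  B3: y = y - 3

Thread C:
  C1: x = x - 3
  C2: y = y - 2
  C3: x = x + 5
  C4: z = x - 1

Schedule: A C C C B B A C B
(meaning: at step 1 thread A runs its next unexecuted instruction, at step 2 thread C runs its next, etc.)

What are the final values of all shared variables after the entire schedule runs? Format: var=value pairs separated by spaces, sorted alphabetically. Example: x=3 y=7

Step 1: thread A executes A1 (y = z + 1). Shared: x=2 y=5 z=4. PCs: A@1 B@0 C@0
Step 2: thread C executes C1 (x = x - 3). Shared: x=-1 y=5 z=4. PCs: A@1 B@0 C@1
Step 3: thread C executes C2 (y = y - 2). Shared: x=-1 y=3 z=4. PCs: A@1 B@0 C@2
Step 4: thread C executes C3 (x = x + 5). Shared: x=4 y=3 z=4. PCs: A@1 B@0 C@3
Step 5: thread B executes B1 (z = 2). Shared: x=4 y=3 z=2. PCs: A@1 B@1 C@3
Step 6: thread B executes B2 (y = y + 1). Shared: x=4 y=4 z=2. PCs: A@1 B@2 C@3
Step 7: thread A executes A2 (z = 2). Shared: x=4 y=4 z=2. PCs: A@2 B@2 C@3
Step 8: thread C executes C4 (z = x - 1). Shared: x=4 y=4 z=3. PCs: A@2 B@2 C@4
Step 9: thread B executes B3 (y = y - 3). Shared: x=4 y=1 z=3. PCs: A@2 B@3 C@4

Answer: x=4 y=1 z=3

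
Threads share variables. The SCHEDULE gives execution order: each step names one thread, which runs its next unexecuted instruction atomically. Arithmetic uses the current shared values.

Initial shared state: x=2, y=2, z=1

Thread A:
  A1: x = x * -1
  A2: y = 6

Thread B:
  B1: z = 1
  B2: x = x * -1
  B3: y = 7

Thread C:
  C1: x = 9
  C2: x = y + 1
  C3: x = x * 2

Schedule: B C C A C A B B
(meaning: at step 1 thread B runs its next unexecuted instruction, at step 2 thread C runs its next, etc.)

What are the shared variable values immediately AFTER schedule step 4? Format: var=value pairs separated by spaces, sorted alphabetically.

Answer: x=-3 y=2 z=1

Derivation:
Step 1: thread B executes B1 (z = 1). Shared: x=2 y=2 z=1. PCs: A@0 B@1 C@0
Step 2: thread C executes C1 (x = 9). Shared: x=9 y=2 z=1. PCs: A@0 B@1 C@1
Step 3: thread C executes C2 (x = y + 1). Shared: x=3 y=2 z=1. PCs: A@0 B@1 C@2
Step 4: thread A executes A1 (x = x * -1). Shared: x=-3 y=2 z=1. PCs: A@1 B@1 C@2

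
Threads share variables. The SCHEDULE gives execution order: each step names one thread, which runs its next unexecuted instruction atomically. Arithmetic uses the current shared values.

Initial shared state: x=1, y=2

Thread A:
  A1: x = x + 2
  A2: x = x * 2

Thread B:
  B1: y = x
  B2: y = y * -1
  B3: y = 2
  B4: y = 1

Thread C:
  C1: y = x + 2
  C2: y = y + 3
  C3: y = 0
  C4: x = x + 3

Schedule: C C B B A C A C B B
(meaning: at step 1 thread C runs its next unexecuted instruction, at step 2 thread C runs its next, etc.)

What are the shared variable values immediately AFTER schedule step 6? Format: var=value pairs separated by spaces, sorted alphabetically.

Answer: x=3 y=0

Derivation:
Step 1: thread C executes C1 (y = x + 2). Shared: x=1 y=3. PCs: A@0 B@0 C@1
Step 2: thread C executes C2 (y = y + 3). Shared: x=1 y=6. PCs: A@0 B@0 C@2
Step 3: thread B executes B1 (y = x). Shared: x=1 y=1. PCs: A@0 B@1 C@2
Step 4: thread B executes B2 (y = y * -1). Shared: x=1 y=-1. PCs: A@0 B@2 C@2
Step 5: thread A executes A1 (x = x + 2). Shared: x=3 y=-1. PCs: A@1 B@2 C@2
Step 6: thread C executes C3 (y = 0). Shared: x=3 y=0. PCs: A@1 B@2 C@3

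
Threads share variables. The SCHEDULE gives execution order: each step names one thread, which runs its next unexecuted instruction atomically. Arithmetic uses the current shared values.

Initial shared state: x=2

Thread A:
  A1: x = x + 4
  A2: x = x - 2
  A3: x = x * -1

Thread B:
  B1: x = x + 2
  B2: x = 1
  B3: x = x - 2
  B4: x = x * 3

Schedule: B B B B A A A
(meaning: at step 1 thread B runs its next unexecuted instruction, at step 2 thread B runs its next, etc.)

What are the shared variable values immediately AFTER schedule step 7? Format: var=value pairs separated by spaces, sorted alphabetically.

Answer: x=1

Derivation:
Step 1: thread B executes B1 (x = x + 2). Shared: x=4. PCs: A@0 B@1
Step 2: thread B executes B2 (x = 1). Shared: x=1. PCs: A@0 B@2
Step 3: thread B executes B3 (x = x - 2). Shared: x=-1. PCs: A@0 B@3
Step 4: thread B executes B4 (x = x * 3). Shared: x=-3. PCs: A@0 B@4
Step 5: thread A executes A1 (x = x + 4). Shared: x=1. PCs: A@1 B@4
Step 6: thread A executes A2 (x = x - 2). Shared: x=-1. PCs: A@2 B@4
Step 7: thread A executes A3 (x = x * -1). Shared: x=1. PCs: A@3 B@4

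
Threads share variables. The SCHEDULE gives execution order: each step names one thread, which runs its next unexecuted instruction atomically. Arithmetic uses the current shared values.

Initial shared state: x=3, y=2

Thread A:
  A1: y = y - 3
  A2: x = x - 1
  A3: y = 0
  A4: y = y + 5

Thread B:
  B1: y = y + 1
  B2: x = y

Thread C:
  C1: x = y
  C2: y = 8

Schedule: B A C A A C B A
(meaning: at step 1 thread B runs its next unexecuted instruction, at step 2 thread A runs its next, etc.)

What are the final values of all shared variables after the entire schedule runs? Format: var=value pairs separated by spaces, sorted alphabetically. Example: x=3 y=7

Answer: x=8 y=13

Derivation:
Step 1: thread B executes B1 (y = y + 1). Shared: x=3 y=3. PCs: A@0 B@1 C@0
Step 2: thread A executes A1 (y = y - 3). Shared: x=3 y=0. PCs: A@1 B@1 C@0
Step 3: thread C executes C1 (x = y). Shared: x=0 y=0. PCs: A@1 B@1 C@1
Step 4: thread A executes A2 (x = x - 1). Shared: x=-1 y=0. PCs: A@2 B@1 C@1
Step 5: thread A executes A3 (y = 0). Shared: x=-1 y=0. PCs: A@3 B@1 C@1
Step 6: thread C executes C2 (y = 8). Shared: x=-1 y=8. PCs: A@3 B@1 C@2
Step 7: thread B executes B2 (x = y). Shared: x=8 y=8. PCs: A@3 B@2 C@2
Step 8: thread A executes A4 (y = y + 5). Shared: x=8 y=13. PCs: A@4 B@2 C@2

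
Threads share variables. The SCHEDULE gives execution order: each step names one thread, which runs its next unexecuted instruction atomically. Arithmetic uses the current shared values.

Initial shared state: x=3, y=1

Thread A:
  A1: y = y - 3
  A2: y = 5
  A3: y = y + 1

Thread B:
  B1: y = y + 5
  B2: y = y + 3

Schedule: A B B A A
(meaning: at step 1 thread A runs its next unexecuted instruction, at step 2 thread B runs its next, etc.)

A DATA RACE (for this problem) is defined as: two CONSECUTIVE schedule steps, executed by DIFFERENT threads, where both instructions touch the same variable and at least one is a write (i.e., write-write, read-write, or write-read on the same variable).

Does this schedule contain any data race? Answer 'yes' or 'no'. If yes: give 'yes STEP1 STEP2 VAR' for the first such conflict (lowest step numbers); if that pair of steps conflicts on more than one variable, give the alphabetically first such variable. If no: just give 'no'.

Answer: yes 1 2 y

Derivation:
Steps 1,2: A(y = y - 3) vs B(y = y + 5). RACE on y (W-W).
Steps 2,3: same thread (B). No race.
Steps 3,4: B(y = y + 3) vs A(y = 5). RACE on y (W-W).
Steps 4,5: same thread (A). No race.
First conflict at steps 1,2.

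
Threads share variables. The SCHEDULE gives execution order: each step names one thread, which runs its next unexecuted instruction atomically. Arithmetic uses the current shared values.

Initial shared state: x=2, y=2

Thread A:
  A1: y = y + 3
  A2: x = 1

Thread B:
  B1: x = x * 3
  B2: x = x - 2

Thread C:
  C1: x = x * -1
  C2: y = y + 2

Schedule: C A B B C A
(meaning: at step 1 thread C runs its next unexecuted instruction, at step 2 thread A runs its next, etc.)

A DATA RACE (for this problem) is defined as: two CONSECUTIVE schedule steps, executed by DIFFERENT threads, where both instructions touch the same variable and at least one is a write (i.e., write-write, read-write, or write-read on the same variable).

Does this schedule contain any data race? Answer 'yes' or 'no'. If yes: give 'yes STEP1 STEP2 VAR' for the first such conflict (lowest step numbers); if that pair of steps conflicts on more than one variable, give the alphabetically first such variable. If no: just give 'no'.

Steps 1,2: C(r=x,w=x) vs A(r=y,w=y). No conflict.
Steps 2,3: A(r=y,w=y) vs B(r=x,w=x). No conflict.
Steps 3,4: same thread (B). No race.
Steps 4,5: B(r=x,w=x) vs C(r=y,w=y). No conflict.
Steps 5,6: C(r=y,w=y) vs A(r=-,w=x). No conflict.

Answer: no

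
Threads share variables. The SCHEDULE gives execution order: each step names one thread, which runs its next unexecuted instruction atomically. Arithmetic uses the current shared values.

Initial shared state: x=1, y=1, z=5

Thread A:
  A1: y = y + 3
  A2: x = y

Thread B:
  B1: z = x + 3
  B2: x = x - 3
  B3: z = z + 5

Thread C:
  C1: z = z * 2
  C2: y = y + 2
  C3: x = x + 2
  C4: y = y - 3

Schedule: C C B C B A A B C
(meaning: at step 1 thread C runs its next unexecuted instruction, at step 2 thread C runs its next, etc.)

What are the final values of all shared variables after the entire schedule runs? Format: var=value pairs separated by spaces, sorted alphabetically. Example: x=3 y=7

Step 1: thread C executes C1 (z = z * 2). Shared: x=1 y=1 z=10. PCs: A@0 B@0 C@1
Step 2: thread C executes C2 (y = y + 2). Shared: x=1 y=3 z=10. PCs: A@0 B@0 C@2
Step 3: thread B executes B1 (z = x + 3). Shared: x=1 y=3 z=4. PCs: A@0 B@1 C@2
Step 4: thread C executes C3 (x = x + 2). Shared: x=3 y=3 z=4. PCs: A@0 B@1 C@3
Step 5: thread B executes B2 (x = x - 3). Shared: x=0 y=3 z=4. PCs: A@0 B@2 C@3
Step 6: thread A executes A1 (y = y + 3). Shared: x=0 y=6 z=4. PCs: A@1 B@2 C@3
Step 7: thread A executes A2 (x = y). Shared: x=6 y=6 z=4. PCs: A@2 B@2 C@3
Step 8: thread B executes B3 (z = z + 5). Shared: x=6 y=6 z=9. PCs: A@2 B@3 C@3
Step 9: thread C executes C4 (y = y - 3). Shared: x=6 y=3 z=9. PCs: A@2 B@3 C@4

Answer: x=6 y=3 z=9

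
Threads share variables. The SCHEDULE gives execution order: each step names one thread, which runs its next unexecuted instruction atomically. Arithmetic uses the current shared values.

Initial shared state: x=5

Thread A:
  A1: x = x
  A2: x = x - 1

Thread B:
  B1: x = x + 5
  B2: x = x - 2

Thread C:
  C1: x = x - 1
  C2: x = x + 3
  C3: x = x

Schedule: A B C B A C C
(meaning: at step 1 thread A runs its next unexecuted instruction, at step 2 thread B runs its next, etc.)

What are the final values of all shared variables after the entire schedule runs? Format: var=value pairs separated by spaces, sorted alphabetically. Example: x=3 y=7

Answer: x=9

Derivation:
Step 1: thread A executes A1 (x = x). Shared: x=5. PCs: A@1 B@0 C@0
Step 2: thread B executes B1 (x = x + 5). Shared: x=10. PCs: A@1 B@1 C@0
Step 3: thread C executes C1 (x = x - 1). Shared: x=9. PCs: A@1 B@1 C@1
Step 4: thread B executes B2 (x = x - 2). Shared: x=7. PCs: A@1 B@2 C@1
Step 5: thread A executes A2 (x = x - 1). Shared: x=6. PCs: A@2 B@2 C@1
Step 6: thread C executes C2 (x = x + 3). Shared: x=9. PCs: A@2 B@2 C@2
Step 7: thread C executes C3 (x = x). Shared: x=9. PCs: A@2 B@2 C@3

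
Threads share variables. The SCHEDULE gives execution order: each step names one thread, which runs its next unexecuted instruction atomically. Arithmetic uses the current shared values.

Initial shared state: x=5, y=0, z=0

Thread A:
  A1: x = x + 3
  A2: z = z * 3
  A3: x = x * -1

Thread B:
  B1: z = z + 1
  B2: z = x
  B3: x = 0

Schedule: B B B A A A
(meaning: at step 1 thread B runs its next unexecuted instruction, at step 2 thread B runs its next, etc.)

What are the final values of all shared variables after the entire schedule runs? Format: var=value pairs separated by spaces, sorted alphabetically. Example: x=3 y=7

Step 1: thread B executes B1 (z = z + 1). Shared: x=5 y=0 z=1. PCs: A@0 B@1
Step 2: thread B executes B2 (z = x). Shared: x=5 y=0 z=5. PCs: A@0 B@2
Step 3: thread B executes B3 (x = 0). Shared: x=0 y=0 z=5. PCs: A@0 B@3
Step 4: thread A executes A1 (x = x + 3). Shared: x=3 y=0 z=5. PCs: A@1 B@3
Step 5: thread A executes A2 (z = z * 3). Shared: x=3 y=0 z=15. PCs: A@2 B@3
Step 6: thread A executes A3 (x = x * -1). Shared: x=-3 y=0 z=15. PCs: A@3 B@3

Answer: x=-3 y=0 z=15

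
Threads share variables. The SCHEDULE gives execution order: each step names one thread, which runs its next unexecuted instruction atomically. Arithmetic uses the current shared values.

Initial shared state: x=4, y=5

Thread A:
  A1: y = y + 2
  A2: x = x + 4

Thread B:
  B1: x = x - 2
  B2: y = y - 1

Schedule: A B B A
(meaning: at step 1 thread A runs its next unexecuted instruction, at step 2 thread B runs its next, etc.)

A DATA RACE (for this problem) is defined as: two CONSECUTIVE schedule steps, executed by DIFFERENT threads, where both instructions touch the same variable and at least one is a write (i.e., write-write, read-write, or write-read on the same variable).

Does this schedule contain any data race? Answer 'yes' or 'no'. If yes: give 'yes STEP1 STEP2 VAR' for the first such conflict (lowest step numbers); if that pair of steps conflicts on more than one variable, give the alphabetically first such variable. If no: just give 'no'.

Steps 1,2: A(r=y,w=y) vs B(r=x,w=x). No conflict.
Steps 2,3: same thread (B). No race.
Steps 3,4: B(r=y,w=y) vs A(r=x,w=x). No conflict.

Answer: no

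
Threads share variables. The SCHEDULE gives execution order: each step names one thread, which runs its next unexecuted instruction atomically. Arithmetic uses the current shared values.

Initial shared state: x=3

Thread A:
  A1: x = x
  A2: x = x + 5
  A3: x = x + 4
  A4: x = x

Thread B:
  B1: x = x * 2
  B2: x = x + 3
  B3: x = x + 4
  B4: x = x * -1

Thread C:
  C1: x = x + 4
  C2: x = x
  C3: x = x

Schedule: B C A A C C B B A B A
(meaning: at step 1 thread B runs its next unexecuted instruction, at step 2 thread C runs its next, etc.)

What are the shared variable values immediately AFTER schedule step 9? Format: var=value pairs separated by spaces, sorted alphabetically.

Answer: x=26

Derivation:
Step 1: thread B executes B1 (x = x * 2). Shared: x=6. PCs: A@0 B@1 C@0
Step 2: thread C executes C1 (x = x + 4). Shared: x=10. PCs: A@0 B@1 C@1
Step 3: thread A executes A1 (x = x). Shared: x=10. PCs: A@1 B@1 C@1
Step 4: thread A executes A2 (x = x + 5). Shared: x=15. PCs: A@2 B@1 C@1
Step 5: thread C executes C2 (x = x). Shared: x=15. PCs: A@2 B@1 C@2
Step 6: thread C executes C3 (x = x). Shared: x=15. PCs: A@2 B@1 C@3
Step 7: thread B executes B2 (x = x + 3). Shared: x=18. PCs: A@2 B@2 C@3
Step 8: thread B executes B3 (x = x + 4). Shared: x=22. PCs: A@2 B@3 C@3
Step 9: thread A executes A3 (x = x + 4). Shared: x=26. PCs: A@3 B@3 C@3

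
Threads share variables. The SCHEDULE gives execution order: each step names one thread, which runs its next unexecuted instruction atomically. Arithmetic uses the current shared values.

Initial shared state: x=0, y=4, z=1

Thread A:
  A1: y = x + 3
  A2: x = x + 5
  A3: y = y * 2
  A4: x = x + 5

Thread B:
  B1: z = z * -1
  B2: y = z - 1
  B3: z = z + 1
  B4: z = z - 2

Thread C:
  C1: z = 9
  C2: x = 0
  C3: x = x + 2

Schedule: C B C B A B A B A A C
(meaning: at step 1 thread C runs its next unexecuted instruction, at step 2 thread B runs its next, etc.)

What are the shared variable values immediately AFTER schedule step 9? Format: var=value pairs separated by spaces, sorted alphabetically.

Answer: x=5 y=6 z=-10

Derivation:
Step 1: thread C executes C1 (z = 9). Shared: x=0 y=4 z=9. PCs: A@0 B@0 C@1
Step 2: thread B executes B1 (z = z * -1). Shared: x=0 y=4 z=-9. PCs: A@0 B@1 C@1
Step 3: thread C executes C2 (x = 0). Shared: x=0 y=4 z=-9. PCs: A@0 B@1 C@2
Step 4: thread B executes B2 (y = z - 1). Shared: x=0 y=-10 z=-9. PCs: A@0 B@2 C@2
Step 5: thread A executes A1 (y = x + 3). Shared: x=0 y=3 z=-9. PCs: A@1 B@2 C@2
Step 6: thread B executes B3 (z = z + 1). Shared: x=0 y=3 z=-8. PCs: A@1 B@3 C@2
Step 7: thread A executes A2 (x = x + 5). Shared: x=5 y=3 z=-8. PCs: A@2 B@3 C@2
Step 8: thread B executes B4 (z = z - 2). Shared: x=5 y=3 z=-10. PCs: A@2 B@4 C@2
Step 9: thread A executes A3 (y = y * 2). Shared: x=5 y=6 z=-10. PCs: A@3 B@4 C@2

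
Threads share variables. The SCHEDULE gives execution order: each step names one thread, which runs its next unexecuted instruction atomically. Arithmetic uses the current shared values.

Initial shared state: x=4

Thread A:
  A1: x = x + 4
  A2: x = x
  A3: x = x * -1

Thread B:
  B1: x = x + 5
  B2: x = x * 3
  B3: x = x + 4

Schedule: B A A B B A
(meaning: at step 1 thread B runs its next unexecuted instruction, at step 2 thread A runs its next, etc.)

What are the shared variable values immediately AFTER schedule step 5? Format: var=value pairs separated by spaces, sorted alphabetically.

Answer: x=43

Derivation:
Step 1: thread B executes B1 (x = x + 5). Shared: x=9. PCs: A@0 B@1
Step 2: thread A executes A1 (x = x + 4). Shared: x=13. PCs: A@1 B@1
Step 3: thread A executes A2 (x = x). Shared: x=13. PCs: A@2 B@1
Step 4: thread B executes B2 (x = x * 3). Shared: x=39. PCs: A@2 B@2
Step 5: thread B executes B3 (x = x + 4). Shared: x=43. PCs: A@2 B@3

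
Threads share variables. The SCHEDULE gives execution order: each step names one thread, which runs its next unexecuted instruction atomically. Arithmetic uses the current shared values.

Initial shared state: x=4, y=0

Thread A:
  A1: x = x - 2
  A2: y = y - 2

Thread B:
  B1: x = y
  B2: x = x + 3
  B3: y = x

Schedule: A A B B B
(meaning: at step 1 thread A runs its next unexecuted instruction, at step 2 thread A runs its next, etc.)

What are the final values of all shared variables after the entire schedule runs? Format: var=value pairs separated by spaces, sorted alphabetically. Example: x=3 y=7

Step 1: thread A executes A1 (x = x - 2). Shared: x=2 y=0. PCs: A@1 B@0
Step 2: thread A executes A2 (y = y - 2). Shared: x=2 y=-2. PCs: A@2 B@0
Step 3: thread B executes B1 (x = y). Shared: x=-2 y=-2. PCs: A@2 B@1
Step 4: thread B executes B2 (x = x + 3). Shared: x=1 y=-2. PCs: A@2 B@2
Step 5: thread B executes B3 (y = x). Shared: x=1 y=1. PCs: A@2 B@3

Answer: x=1 y=1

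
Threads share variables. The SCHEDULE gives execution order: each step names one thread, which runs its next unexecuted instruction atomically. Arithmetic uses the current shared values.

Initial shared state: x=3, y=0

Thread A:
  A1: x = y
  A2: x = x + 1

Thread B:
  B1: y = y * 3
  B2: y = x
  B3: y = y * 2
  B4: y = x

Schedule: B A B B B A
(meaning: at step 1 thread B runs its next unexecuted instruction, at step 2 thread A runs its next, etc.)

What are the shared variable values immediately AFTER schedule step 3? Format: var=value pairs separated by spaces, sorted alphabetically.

Step 1: thread B executes B1 (y = y * 3). Shared: x=3 y=0. PCs: A@0 B@1
Step 2: thread A executes A1 (x = y). Shared: x=0 y=0. PCs: A@1 B@1
Step 3: thread B executes B2 (y = x). Shared: x=0 y=0. PCs: A@1 B@2

Answer: x=0 y=0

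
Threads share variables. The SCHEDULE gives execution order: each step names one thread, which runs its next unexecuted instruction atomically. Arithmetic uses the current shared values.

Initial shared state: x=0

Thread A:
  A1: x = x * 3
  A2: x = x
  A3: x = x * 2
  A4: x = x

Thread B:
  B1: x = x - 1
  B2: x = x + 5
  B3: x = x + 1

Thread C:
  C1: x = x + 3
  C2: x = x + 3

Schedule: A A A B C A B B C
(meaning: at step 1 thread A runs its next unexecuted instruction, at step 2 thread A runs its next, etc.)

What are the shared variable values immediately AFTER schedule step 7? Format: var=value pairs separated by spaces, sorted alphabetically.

Step 1: thread A executes A1 (x = x * 3). Shared: x=0. PCs: A@1 B@0 C@0
Step 2: thread A executes A2 (x = x). Shared: x=0. PCs: A@2 B@0 C@0
Step 3: thread A executes A3 (x = x * 2). Shared: x=0. PCs: A@3 B@0 C@0
Step 4: thread B executes B1 (x = x - 1). Shared: x=-1. PCs: A@3 B@1 C@0
Step 5: thread C executes C1 (x = x + 3). Shared: x=2. PCs: A@3 B@1 C@1
Step 6: thread A executes A4 (x = x). Shared: x=2. PCs: A@4 B@1 C@1
Step 7: thread B executes B2 (x = x + 5). Shared: x=7. PCs: A@4 B@2 C@1

Answer: x=7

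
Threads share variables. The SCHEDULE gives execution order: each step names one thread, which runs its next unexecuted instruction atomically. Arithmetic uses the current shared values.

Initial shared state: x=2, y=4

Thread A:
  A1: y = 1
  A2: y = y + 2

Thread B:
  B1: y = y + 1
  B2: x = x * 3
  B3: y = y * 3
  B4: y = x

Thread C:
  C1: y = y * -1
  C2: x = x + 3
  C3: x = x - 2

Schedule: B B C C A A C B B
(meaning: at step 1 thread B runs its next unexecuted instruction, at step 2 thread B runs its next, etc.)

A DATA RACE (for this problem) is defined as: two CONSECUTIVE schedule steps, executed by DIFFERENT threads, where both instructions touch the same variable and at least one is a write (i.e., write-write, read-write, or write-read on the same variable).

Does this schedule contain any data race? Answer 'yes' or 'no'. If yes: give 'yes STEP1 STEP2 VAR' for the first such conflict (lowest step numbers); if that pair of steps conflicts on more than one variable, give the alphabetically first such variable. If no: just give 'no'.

Steps 1,2: same thread (B). No race.
Steps 2,3: B(r=x,w=x) vs C(r=y,w=y). No conflict.
Steps 3,4: same thread (C). No race.
Steps 4,5: C(r=x,w=x) vs A(r=-,w=y). No conflict.
Steps 5,6: same thread (A). No race.
Steps 6,7: A(r=y,w=y) vs C(r=x,w=x). No conflict.
Steps 7,8: C(r=x,w=x) vs B(r=y,w=y). No conflict.
Steps 8,9: same thread (B). No race.

Answer: no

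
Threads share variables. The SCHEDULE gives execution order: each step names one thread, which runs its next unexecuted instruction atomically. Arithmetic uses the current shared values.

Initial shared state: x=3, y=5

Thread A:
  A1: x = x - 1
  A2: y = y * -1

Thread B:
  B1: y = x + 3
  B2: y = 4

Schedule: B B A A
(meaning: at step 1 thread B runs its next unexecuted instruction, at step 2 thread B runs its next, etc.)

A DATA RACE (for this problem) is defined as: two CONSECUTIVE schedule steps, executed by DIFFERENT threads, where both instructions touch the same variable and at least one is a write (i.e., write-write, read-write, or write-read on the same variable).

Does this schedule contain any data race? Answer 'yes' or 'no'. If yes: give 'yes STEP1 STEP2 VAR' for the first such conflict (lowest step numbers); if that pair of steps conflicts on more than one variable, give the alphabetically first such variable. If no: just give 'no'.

Answer: no

Derivation:
Steps 1,2: same thread (B). No race.
Steps 2,3: B(r=-,w=y) vs A(r=x,w=x). No conflict.
Steps 3,4: same thread (A). No race.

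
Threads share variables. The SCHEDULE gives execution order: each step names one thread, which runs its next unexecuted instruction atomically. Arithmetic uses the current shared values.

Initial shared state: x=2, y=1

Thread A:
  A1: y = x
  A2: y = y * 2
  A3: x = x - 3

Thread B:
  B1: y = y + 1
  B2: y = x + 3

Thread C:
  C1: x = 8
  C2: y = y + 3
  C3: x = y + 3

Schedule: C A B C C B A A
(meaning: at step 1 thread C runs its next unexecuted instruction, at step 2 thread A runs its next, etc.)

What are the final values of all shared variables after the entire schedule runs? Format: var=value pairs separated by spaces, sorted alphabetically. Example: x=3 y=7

Answer: x=12 y=36

Derivation:
Step 1: thread C executes C1 (x = 8). Shared: x=8 y=1. PCs: A@0 B@0 C@1
Step 2: thread A executes A1 (y = x). Shared: x=8 y=8. PCs: A@1 B@0 C@1
Step 3: thread B executes B1 (y = y + 1). Shared: x=8 y=9. PCs: A@1 B@1 C@1
Step 4: thread C executes C2 (y = y + 3). Shared: x=8 y=12. PCs: A@1 B@1 C@2
Step 5: thread C executes C3 (x = y + 3). Shared: x=15 y=12. PCs: A@1 B@1 C@3
Step 6: thread B executes B2 (y = x + 3). Shared: x=15 y=18. PCs: A@1 B@2 C@3
Step 7: thread A executes A2 (y = y * 2). Shared: x=15 y=36. PCs: A@2 B@2 C@3
Step 8: thread A executes A3 (x = x - 3). Shared: x=12 y=36. PCs: A@3 B@2 C@3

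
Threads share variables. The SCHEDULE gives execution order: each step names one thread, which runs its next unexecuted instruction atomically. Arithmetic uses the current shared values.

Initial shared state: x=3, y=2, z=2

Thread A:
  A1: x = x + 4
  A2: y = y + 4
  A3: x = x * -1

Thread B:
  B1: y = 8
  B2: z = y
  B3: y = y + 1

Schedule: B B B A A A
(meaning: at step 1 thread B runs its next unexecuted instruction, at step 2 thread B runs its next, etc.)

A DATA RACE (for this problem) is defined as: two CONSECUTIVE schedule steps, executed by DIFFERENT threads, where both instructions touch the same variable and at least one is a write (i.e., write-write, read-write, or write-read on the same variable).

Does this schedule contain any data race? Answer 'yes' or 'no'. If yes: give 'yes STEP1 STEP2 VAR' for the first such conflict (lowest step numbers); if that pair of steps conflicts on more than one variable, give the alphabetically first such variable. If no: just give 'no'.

Steps 1,2: same thread (B). No race.
Steps 2,3: same thread (B). No race.
Steps 3,4: B(r=y,w=y) vs A(r=x,w=x). No conflict.
Steps 4,5: same thread (A). No race.
Steps 5,6: same thread (A). No race.

Answer: no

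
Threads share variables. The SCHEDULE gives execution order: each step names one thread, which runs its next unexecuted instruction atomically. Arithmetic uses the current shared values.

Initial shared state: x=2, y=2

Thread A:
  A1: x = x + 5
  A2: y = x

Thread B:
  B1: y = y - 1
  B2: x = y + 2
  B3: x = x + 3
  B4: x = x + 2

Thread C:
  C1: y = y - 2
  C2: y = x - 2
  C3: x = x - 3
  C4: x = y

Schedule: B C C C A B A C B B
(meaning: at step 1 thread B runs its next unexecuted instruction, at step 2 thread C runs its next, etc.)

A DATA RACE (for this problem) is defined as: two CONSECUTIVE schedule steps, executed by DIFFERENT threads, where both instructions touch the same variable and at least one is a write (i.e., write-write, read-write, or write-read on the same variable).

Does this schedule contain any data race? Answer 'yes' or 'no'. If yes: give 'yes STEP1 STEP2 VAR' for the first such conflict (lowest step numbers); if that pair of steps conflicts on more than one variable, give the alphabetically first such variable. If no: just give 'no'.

Steps 1,2: B(y = y - 1) vs C(y = y - 2). RACE on y (W-W).
Steps 2,3: same thread (C). No race.
Steps 3,4: same thread (C). No race.
Steps 4,5: C(x = x - 3) vs A(x = x + 5). RACE on x (W-W).
Steps 5,6: A(x = x + 5) vs B(x = y + 2). RACE on x (W-W).
Steps 6,7: B(x = y + 2) vs A(y = x). RACE on x (W-R), y (R-W). Multiple vars; alphabetically first is x.
Steps 7,8: A(y = x) vs C(x = y). RACE on x (R-W), y (W-R). Multiple vars; alphabetically first is x.
Steps 8,9: C(x = y) vs B(x = x + 3). RACE on x (W-W).
Steps 9,10: same thread (B). No race.
First conflict at steps 1,2.

Answer: yes 1 2 y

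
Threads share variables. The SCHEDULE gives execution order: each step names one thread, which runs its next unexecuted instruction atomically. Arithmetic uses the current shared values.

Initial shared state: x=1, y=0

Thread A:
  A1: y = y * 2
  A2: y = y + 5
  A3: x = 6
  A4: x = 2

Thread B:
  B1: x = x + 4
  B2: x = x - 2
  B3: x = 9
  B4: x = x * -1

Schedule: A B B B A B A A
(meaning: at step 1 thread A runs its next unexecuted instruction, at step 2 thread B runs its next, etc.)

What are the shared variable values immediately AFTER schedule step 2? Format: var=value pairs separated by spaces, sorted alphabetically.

Answer: x=5 y=0

Derivation:
Step 1: thread A executes A1 (y = y * 2). Shared: x=1 y=0. PCs: A@1 B@0
Step 2: thread B executes B1 (x = x + 4). Shared: x=5 y=0. PCs: A@1 B@1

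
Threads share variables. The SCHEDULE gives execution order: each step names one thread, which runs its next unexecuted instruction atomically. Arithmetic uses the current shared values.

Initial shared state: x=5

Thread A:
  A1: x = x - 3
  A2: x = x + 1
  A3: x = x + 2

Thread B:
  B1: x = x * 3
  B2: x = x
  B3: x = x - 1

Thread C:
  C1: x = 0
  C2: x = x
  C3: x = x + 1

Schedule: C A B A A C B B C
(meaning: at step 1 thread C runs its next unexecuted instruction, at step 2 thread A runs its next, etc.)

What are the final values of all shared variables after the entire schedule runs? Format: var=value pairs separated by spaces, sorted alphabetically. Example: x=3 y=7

Step 1: thread C executes C1 (x = 0). Shared: x=0. PCs: A@0 B@0 C@1
Step 2: thread A executes A1 (x = x - 3). Shared: x=-3. PCs: A@1 B@0 C@1
Step 3: thread B executes B1 (x = x * 3). Shared: x=-9. PCs: A@1 B@1 C@1
Step 4: thread A executes A2 (x = x + 1). Shared: x=-8. PCs: A@2 B@1 C@1
Step 5: thread A executes A3 (x = x + 2). Shared: x=-6. PCs: A@3 B@1 C@1
Step 6: thread C executes C2 (x = x). Shared: x=-6. PCs: A@3 B@1 C@2
Step 7: thread B executes B2 (x = x). Shared: x=-6. PCs: A@3 B@2 C@2
Step 8: thread B executes B3 (x = x - 1). Shared: x=-7. PCs: A@3 B@3 C@2
Step 9: thread C executes C3 (x = x + 1). Shared: x=-6. PCs: A@3 B@3 C@3

Answer: x=-6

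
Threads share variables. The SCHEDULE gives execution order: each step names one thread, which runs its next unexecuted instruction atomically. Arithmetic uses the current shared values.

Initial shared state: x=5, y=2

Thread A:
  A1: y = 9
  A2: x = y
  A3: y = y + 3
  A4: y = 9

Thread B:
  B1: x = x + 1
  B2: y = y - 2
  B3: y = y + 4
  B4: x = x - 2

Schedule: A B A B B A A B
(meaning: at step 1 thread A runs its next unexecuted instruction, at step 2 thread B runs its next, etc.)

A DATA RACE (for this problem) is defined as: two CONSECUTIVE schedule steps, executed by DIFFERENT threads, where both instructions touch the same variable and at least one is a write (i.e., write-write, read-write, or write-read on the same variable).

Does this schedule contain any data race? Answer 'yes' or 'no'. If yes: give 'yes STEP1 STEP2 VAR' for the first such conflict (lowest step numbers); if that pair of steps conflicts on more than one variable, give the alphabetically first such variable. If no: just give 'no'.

Steps 1,2: A(r=-,w=y) vs B(r=x,w=x). No conflict.
Steps 2,3: B(x = x + 1) vs A(x = y). RACE on x (W-W).
Steps 3,4: A(x = y) vs B(y = y - 2). RACE on y (R-W).
Steps 4,5: same thread (B). No race.
Steps 5,6: B(y = y + 4) vs A(y = y + 3). RACE on y (W-W).
Steps 6,7: same thread (A). No race.
Steps 7,8: A(r=-,w=y) vs B(r=x,w=x). No conflict.
First conflict at steps 2,3.

Answer: yes 2 3 x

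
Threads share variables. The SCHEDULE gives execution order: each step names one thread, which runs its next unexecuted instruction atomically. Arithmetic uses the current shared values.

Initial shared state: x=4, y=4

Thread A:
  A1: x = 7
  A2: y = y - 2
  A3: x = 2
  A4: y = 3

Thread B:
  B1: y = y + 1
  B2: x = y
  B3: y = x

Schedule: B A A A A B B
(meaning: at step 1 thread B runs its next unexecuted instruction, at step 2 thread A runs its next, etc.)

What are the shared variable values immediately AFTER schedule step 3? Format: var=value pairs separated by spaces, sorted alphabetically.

Step 1: thread B executes B1 (y = y + 1). Shared: x=4 y=5. PCs: A@0 B@1
Step 2: thread A executes A1 (x = 7). Shared: x=7 y=5. PCs: A@1 B@1
Step 3: thread A executes A2 (y = y - 2). Shared: x=7 y=3. PCs: A@2 B@1

Answer: x=7 y=3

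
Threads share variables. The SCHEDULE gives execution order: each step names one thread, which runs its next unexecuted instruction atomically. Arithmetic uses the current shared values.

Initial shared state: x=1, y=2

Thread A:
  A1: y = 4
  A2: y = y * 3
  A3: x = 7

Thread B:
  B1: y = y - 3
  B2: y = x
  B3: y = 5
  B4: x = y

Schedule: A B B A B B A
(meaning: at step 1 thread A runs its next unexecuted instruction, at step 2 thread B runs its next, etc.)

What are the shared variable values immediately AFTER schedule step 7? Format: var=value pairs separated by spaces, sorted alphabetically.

Step 1: thread A executes A1 (y = 4). Shared: x=1 y=4. PCs: A@1 B@0
Step 2: thread B executes B1 (y = y - 3). Shared: x=1 y=1. PCs: A@1 B@1
Step 3: thread B executes B2 (y = x). Shared: x=1 y=1. PCs: A@1 B@2
Step 4: thread A executes A2 (y = y * 3). Shared: x=1 y=3. PCs: A@2 B@2
Step 5: thread B executes B3 (y = 5). Shared: x=1 y=5. PCs: A@2 B@3
Step 6: thread B executes B4 (x = y). Shared: x=5 y=5. PCs: A@2 B@4
Step 7: thread A executes A3 (x = 7). Shared: x=7 y=5. PCs: A@3 B@4

Answer: x=7 y=5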